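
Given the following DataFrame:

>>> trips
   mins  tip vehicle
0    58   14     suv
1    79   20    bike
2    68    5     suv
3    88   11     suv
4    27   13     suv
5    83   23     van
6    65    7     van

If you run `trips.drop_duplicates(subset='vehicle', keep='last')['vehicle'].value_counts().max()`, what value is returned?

drop duplicate vehicle (keep=last):
   mins  tip vehicle
1    79   20    bike
4    27   13     suv
6    65    7     van
value_counts of vehicle:
vehicle
bike    1
suv     1
van     1
Name: count, dtype: int64
Hence 1.

1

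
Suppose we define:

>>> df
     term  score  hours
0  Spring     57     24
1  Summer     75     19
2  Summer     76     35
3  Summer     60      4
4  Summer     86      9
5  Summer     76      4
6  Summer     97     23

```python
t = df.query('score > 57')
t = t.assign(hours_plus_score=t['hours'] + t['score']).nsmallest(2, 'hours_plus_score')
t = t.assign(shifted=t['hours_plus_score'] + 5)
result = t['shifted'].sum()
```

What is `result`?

154

filter rows where score > 57:
     term  score  hours
1  Summer     75     19
2  Summer     76     35
3  Summer     60      4
4  Summer     86      9
5  Summer     76      4
6  Summer     97     23
add column hours_plus_score = t['hours'] + t['score']:
     term  score  hours  hours_plus_score
1  Summer     75     19                94
2  Summer     76     35               111
3  Summer     60      4                64
4  Summer     86      9                95
5  Summer     76      4                80
6  Summer     97     23               120
take 2 rows with smallest hours_plus_score:
     term  score  hours  hours_plus_score
3  Summer     60      4                64
5  Summer     76      4                80
add column shifted = t['hours_plus_score'] + 5:
     term  score  hours  hours_plus_score  shifted
3  Summer     60      4                64       69
5  Summer     76      4                80       85
The sum of column 'shifted' is 154.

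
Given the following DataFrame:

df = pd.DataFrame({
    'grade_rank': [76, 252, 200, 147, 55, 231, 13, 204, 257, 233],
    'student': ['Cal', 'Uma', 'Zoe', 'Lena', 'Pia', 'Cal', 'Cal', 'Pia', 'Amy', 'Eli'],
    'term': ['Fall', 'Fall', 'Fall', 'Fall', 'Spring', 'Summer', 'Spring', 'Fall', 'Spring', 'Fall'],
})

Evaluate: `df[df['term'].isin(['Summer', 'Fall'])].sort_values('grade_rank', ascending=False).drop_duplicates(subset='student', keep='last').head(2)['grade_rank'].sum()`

filter rows where term in ['Summer', 'Fall']:
   grade_rank student    term
0          76     Cal    Fall
1         252     Uma    Fall
2         200     Zoe    Fall
3         147    Lena    Fall
5         231     Cal  Summer
7         204     Pia    Fall
9         233     Eli    Fall
sort by grade_rank descending:
   grade_rank student    term
1         252     Uma    Fall
9         233     Eli    Fall
5         231     Cal  Summer
7         204     Pia    Fall
2         200     Zoe    Fall
3         147    Lena    Fall
0          76     Cal    Fall
drop duplicate student (keep=last):
   grade_rank student  term
1         252     Uma  Fall
9         233     Eli  Fall
7         204     Pia  Fall
2         200     Zoe  Fall
3         147    Lena  Fall
0          76     Cal  Fall
take first 2 rows:
   grade_rank student  term
1         252     Uma  Fall
9         233     Eli  Fall
Then the sum of column 'grade_rank': 485

485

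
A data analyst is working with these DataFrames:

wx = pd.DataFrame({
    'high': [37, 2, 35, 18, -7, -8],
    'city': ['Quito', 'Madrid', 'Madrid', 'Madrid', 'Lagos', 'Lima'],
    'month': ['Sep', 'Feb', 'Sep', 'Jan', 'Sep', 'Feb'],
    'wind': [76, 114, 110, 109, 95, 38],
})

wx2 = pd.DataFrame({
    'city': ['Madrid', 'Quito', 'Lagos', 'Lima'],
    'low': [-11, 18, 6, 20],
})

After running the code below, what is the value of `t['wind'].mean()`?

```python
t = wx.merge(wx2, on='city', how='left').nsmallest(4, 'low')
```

merge on 'city' (how='left') → 6 rows:
   high    city month  wind  low
0    37   Quito   Sep    76   18
1     2  Madrid   Feb   114  -11
2    35  Madrid   Sep   110  -11
3    18  Madrid   Jan   109  -11
4    -7   Lagos   Sep    95    6
5    -8    Lima   Feb    38   20
take 4 rows with smallest low:
   high    city month  wind  low
1     2  Madrid   Feb   114  -11
2    35  Madrid   Sep   110  -11
3    18  Madrid   Jan   109  -11
4    -7   Lagos   Sep    95    6

107.0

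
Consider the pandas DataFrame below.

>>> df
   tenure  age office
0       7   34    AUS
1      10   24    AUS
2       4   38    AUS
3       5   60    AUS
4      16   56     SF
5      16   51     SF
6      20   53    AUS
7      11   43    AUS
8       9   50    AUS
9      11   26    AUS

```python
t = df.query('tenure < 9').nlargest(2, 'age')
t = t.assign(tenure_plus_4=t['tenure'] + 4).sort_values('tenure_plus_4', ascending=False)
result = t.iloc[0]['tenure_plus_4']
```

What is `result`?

9

filter rows where tenure < 9:
   tenure  age office
0       7   34    AUS
2       4   38    AUS
3       5   60    AUS
take 2 rows with largest age:
   tenure  age office
3       5   60    AUS
2       4   38    AUS
add column tenure_plus_4 = t['tenure'] + 4:
   tenure  age office  tenure_plus_4
3       5   60    AUS              9
2       4   38    AUS              8
sort by tenure_plus_4 descending:
   tenure  age office  tenure_plus_4
3       5   60    AUS              9
2       4   38    AUS              8
value at position 0, column 'tenure_plus_4' → 9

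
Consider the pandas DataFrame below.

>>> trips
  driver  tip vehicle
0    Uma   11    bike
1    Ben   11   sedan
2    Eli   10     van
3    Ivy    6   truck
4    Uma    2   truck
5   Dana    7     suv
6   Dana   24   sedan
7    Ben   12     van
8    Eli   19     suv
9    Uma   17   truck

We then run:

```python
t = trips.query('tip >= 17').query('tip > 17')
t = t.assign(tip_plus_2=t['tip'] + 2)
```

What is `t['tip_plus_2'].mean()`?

23.5

filter rows where tip >= 17:
  driver  tip vehicle
6   Dana   24   sedan
8    Eli   19     suv
9    Uma   17   truck
filter rows where tip > 17:
  driver  tip vehicle
6   Dana   24   sedan
8    Eli   19     suv
add column tip_plus_2 = t['tip'] + 2:
  driver  tip vehicle  tip_plus_2
6   Dana   24   sedan          26
8    Eli   19     suv          21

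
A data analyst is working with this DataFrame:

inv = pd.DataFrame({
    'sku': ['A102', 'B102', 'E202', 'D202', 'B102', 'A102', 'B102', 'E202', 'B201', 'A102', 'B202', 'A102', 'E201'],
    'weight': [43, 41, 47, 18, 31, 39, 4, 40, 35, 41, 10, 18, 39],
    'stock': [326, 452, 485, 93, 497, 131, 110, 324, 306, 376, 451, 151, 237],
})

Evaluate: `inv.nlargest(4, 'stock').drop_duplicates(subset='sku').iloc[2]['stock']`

take 4 rows with largest stock:
     sku  weight  stock
4   B102      31    497
2   E202      47    485
1   B102      41    452
10  B202      10    451
drop duplicate sku (keep=first):
     sku  weight  stock
4   B102      31    497
2   E202      47    485
10  B202      10    451

451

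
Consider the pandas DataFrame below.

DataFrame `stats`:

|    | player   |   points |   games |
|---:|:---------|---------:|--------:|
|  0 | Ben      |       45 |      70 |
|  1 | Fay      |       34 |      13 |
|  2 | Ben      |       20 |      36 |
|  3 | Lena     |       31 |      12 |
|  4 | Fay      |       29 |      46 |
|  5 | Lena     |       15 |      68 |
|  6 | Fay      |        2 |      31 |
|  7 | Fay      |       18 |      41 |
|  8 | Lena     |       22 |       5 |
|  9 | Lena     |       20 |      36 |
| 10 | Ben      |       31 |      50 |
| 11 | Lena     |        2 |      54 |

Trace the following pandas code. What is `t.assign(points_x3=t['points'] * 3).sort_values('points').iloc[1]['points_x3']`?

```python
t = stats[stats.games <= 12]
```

93

filter rows where games <= 12:
  player  points  games
3   Lena      31     12
8   Lena      22      5
add column points_x3 = t['points'] * 3:
  player  points  games  points_x3
3   Lena      31     12         93
8   Lena      22      5         66
sort by points:
  player  points  games  points_x3
8   Lena      22      5         66
3   Lena      31     12         93
Hence 93.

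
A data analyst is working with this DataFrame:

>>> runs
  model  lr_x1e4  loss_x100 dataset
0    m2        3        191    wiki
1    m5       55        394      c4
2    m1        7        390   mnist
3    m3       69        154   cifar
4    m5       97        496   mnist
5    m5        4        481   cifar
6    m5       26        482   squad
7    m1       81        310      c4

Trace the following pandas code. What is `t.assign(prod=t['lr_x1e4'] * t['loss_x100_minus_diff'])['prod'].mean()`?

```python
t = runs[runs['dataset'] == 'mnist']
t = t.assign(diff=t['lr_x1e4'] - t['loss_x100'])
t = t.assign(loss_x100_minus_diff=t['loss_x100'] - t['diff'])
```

46113.0

filter rows where dataset == 'mnist':
  model  lr_x1e4  loss_x100 dataset
2    m1        7        390   mnist
4    m5       97        496   mnist
add column diff = t['lr_x1e4'] - t['loss_x100']:
  model  lr_x1e4  loss_x100 dataset  diff
2    m1        7        390   mnist  -383
4    m5       97        496   mnist  -399
add column loss_x100_minus_diff = t['loss_x100'] - t['diff']:
  model  lr_x1e4  loss_x100 dataset  diff  loss_x100_minus_diff
2    m1        7        390   mnist  -383                   773
4    m5       97        496   mnist  -399                   895
add column prod = t['lr_x1e4'] * t['loss_x100_minus_diff']:
  model  lr_x1e4  loss_x100 dataset  diff  loss_x100_minus_diff   prod
2    m1        7        390   mnist  -383                   773   5411
4    m5       97        496   mnist  -399                   895  86815
So mean() = 46113.0.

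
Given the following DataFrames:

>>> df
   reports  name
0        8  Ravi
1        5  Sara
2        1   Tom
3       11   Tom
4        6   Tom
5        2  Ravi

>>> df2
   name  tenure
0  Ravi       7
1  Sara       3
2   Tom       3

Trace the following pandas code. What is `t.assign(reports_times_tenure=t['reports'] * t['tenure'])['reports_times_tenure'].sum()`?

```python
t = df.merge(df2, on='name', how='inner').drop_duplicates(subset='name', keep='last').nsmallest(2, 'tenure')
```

merge on 'name' (how='inner') → 6 rows:
   reports  name  tenure
0        8  Ravi       7
1        5  Sara       3
2        1   Tom       3
3       11   Tom       3
4        6   Tom       3
5        2  Ravi       7
drop duplicate name (keep=last):
   reports  name  tenure
1        5  Sara       3
4        6   Tom       3
5        2  Ravi       7
take 2 rows with smallest tenure:
   reports  name  tenure
1        5  Sara       3
4        6   Tom       3
add column reports_times_tenure = t['reports'] * t['tenure']:
   reports  name  tenure  reports_times_tenure
1        5  Sara       3                    15
4        6   Tom       3                    18
Finally, sum of column 'reports_times_tenure' = 33.

33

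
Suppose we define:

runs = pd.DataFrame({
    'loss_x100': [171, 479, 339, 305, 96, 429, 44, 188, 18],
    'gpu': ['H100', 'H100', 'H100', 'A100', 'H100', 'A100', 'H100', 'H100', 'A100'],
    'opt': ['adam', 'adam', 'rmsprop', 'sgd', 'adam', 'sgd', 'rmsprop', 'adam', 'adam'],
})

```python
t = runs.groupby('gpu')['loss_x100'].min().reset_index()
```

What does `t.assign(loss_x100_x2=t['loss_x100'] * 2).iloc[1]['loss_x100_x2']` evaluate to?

88

group by gpu, min of loss_x100:
gpu
A100    18
H100    44
Name: loss_x100, dtype: int64
reset_index():
    gpu  loss_x100
0  A100         18
1  H100         44
add column loss_x100_x2 = t['loss_x100'] * 2:
    gpu  loss_x100  loss_x100_x2
0  A100         18            36
1  H100         44            88
So iloc[1]['loss_x100_x2'] = 88.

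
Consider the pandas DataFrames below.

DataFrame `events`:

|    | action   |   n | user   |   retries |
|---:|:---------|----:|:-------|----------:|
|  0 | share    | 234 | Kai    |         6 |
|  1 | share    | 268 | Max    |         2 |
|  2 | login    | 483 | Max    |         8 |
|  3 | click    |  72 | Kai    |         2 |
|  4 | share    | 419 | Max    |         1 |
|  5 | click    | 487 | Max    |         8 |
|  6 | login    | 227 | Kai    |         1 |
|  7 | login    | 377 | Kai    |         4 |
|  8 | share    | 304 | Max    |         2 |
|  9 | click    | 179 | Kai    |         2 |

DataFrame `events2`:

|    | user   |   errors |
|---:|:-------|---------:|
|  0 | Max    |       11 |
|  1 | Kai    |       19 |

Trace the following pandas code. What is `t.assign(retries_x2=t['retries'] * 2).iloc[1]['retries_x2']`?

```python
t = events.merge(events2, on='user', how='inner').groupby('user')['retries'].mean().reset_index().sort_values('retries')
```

merge on 'user' (how='inner') → 10 rows:
  action    n user  retries  errors
0  share  234  Kai        6      19
1  share  268  Max        2      11
2  login  483  Max        8      11
3  click   72  Kai        2      19
4  share  419  Max        1      11
5  click  487  Max        8      11
6  login  227  Kai        1      19
7  login  377  Kai        4      19
8  share  304  Max        2      11
9  click  179  Kai        2      19
group by user, mean of retries:
user
Kai    3.0
Max    4.2
Name: retries, dtype: float64
reset_index():
  user  retries
0  Kai      3.0
1  Max      4.2
sort by retries:
  user  retries
0  Kai      3.0
1  Max      4.2
add column retries_x2 = t['retries'] * 2:
  user  retries  retries_x2
0  Kai      3.0         6.0
1  Max      4.2         8.4
Taking the value at position 1, column 'retries_x2' gives 8.4.

8.4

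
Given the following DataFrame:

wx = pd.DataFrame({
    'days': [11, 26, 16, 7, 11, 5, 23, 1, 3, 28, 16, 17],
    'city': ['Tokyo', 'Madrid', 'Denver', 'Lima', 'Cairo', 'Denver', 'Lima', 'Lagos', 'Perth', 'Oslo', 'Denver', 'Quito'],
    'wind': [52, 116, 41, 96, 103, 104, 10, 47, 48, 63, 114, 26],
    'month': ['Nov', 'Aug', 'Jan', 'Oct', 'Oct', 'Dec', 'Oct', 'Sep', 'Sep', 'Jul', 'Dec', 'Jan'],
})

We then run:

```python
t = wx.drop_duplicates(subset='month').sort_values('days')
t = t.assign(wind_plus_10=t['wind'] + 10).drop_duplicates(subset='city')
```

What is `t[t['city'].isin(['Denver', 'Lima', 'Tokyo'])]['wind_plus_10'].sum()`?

drop duplicate month (keep=first):
   days    city  wind month
0    11   Tokyo    52   Nov
1    26  Madrid   116   Aug
2    16  Denver    41   Jan
3     7    Lima    96   Oct
5     5  Denver   104   Dec
7     1   Lagos    47   Sep
9    28    Oslo    63   Jul
sort by days:
   days    city  wind month
7     1   Lagos    47   Sep
5     5  Denver   104   Dec
3     7    Lima    96   Oct
0    11   Tokyo    52   Nov
2    16  Denver    41   Jan
1    26  Madrid   116   Aug
9    28    Oslo    63   Jul
add column wind_plus_10 = t['wind'] + 10:
   days    city  wind month  wind_plus_10
7     1   Lagos    47   Sep            57
5     5  Denver   104   Dec           114
3     7    Lima    96   Oct           106
0    11   Tokyo    52   Nov            62
2    16  Denver    41   Jan            51
1    26  Madrid   116   Aug           126
9    28    Oslo    63   Jul            73
drop duplicate city (keep=first):
   days    city  wind month  wind_plus_10
7     1   Lagos    47   Sep            57
5     5  Denver   104   Dec           114
3     7    Lima    96   Oct           106
0    11   Tokyo    52   Nov            62
1    26  Madrid   116   Aug           126
9    28    Oslo    63   Jul            73
filter rows where city in ['Denver', 'Lima', 'Tokyo']:
   days    city  wind month  wind_plus_10
5     5  Denver   104   Dec           114
3     7    Lima    96   Oct           106
0    11   Tokyo    52   Nov            62
Hence 282.

282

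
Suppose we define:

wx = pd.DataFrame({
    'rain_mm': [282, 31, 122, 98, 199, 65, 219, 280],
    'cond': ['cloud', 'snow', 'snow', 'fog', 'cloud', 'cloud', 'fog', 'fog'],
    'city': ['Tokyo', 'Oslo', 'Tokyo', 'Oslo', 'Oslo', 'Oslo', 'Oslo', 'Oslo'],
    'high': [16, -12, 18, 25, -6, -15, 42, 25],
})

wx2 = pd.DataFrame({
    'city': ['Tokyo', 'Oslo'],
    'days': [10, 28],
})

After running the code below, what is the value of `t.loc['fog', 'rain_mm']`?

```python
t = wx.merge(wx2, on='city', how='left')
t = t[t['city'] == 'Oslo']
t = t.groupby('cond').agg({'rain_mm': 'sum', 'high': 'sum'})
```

597

merge on 'city' (how='left') → 8 rows:
   rain_mm   cond   city  high  days
0      282  cloud  Tokyo    16    10
1       31   snow   Oslo   -12    28
2      122   snow  Tokyo    18    10
3       98    fog   Oslo    25    28
4      199  cloud   Oslo    -6    28
5       65  cloud   Oslo   -15    28
6      219    fog   Oslo    42    28
7      280    fog   Oslo    25    28
filter rows where city == 'Oslo':
   rain_mm   cond  city  high  days
1       31   snow  Oslo   -12    28
3       98    fog  Oslo    25    28
4      199  cloud  Oslo    -6    28
5       65  cloud  Oslo   -15    28
6      219    fog  Oslo    42    28
7      280    fog  Oslo    25    28
group by cond: sum(rain_mm), sum(high):
       rain_mm  high
cond                
cloud      264   -21
fog        597    92
snow        31   -12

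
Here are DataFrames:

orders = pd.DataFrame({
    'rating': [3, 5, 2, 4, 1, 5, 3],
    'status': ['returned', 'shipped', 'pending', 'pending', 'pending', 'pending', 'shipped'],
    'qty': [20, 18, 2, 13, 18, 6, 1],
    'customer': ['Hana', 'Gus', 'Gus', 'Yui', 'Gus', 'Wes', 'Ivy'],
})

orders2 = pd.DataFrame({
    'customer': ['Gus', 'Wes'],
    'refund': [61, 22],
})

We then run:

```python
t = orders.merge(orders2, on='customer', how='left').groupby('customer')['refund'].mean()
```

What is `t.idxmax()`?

merge on 'customer' (how='left') → 7 rows:
   rating    status  qty customer  refund
0       3  returned   20     Hana     NaN
1       5   shipped   18      Gus    61.0
2       2   pending    2      Gus    61.0
3       4   pending   13      Yui     NaN
4       1   pending   18      Gus    61.0
5       5   pending    6      Wes    22.0
6       3   shipped    1      Ivy     NaN
group by customer, mean of refund:
customer
Gus     61.0
Hana     NaN
Ivy      NaN
Wes     22.0
Yui      NaN
Name: refund, dtype: float64
The label with the largest value is Gus.

Gus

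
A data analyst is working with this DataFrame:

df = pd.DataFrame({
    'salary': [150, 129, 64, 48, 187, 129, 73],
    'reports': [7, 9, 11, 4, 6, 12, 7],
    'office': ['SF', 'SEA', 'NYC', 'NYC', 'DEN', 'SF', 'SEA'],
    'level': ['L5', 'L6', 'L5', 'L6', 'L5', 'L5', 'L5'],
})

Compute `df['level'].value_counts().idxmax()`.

value_counts of level:
level
L5    5
L6    2
Name: count, dtype: int64
Reading off the label with the largest value, we get L5.

L5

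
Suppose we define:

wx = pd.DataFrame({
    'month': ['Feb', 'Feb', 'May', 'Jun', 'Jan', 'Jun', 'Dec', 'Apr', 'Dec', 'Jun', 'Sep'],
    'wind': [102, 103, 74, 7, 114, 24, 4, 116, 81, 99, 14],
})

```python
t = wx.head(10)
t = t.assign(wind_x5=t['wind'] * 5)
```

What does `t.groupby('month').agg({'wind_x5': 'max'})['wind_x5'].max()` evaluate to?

take first 10 rows:
  month  wind
0   Feb   102
1   Feb   103
2   May    74
3   Jun     7
4   Jan   114
5   Jun    24
6   Dec     4
7   Apr   116
8   Dec    81
9   Jun    99
add column wind_x5 = t['wind'] * 5:
  month  wind  wind_x5
0   Feb   102      510
1   Feb   103      515
2   May    74      370
3   Jun     7       35
4   Jan   114      570
5   Jun    24      120
6   Dec     4       20
7   Apr   116      580
8   Dec    81      405
9   Jun    99      495
group by month, max of wind_x5:
       wind_x5
month         
Apr        580
Dec        405
Feb        515
Jan        570
Jun        495
May        370
Taking the max of column 'wind_x5' gives 580.

580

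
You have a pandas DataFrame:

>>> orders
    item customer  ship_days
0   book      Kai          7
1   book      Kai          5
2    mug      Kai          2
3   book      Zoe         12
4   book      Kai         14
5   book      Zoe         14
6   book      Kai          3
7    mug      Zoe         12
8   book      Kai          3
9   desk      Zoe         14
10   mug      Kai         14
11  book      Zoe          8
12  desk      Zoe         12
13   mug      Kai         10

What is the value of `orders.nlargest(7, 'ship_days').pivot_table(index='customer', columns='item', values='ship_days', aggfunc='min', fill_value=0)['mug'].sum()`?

take 7 rows with largest ship_days:
    item customer  ship_days
4   book      Kai         14
5   book      Zoe         14
9   desk      Zoe         14
10   mug      Kai         14
3   book      Zoe         12
7    mug      Zoe         12
12  desk      Zoe         12
pivot: rows=customer, cols=item, min(ship_days):
item      book  desk  mug
customer                 
Kai         14     0   14
Zoe         12    12   12

26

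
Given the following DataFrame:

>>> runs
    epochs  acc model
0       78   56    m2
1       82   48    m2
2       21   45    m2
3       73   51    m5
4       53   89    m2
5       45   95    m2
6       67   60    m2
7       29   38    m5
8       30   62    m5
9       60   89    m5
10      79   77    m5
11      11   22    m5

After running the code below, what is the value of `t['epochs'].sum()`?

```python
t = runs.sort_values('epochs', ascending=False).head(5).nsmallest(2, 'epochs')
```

140

sort by epochs descending:
    epochs  acc model
1       82   48    m2
10      79   77    m5
0       78   56    m2
3       73   51    m5
6       67   60    m2
9       60   89    m5
4       53   89    m2
5       45   95    m2
8       30   62    m5
7       29   38    m5
2       21   45    m2
11      11   22    m5
take first 5 rows:
    epochs  acc model
1       82   48    m2
10      79   77    m5
0       78   56    m2
3       73   51    m5
6       67   60    m2
take 2 rows with smallest epochs:
   epochs  acc model
6      67   60    m2
3      73   51    m5
Finally, sum of column 'epochs' = 140.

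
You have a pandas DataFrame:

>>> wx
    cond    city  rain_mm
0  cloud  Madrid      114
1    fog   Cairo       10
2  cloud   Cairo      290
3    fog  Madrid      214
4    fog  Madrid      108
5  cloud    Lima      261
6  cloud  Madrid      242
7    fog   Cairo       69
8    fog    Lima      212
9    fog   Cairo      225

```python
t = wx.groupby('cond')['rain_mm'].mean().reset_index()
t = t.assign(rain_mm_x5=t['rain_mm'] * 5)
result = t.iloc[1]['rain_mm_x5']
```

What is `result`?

698.333333333

group by cond, mean of rain_mm:
cond
cloud    226.750000
fog      139.666667
Name: rain_mm, dtype: float64
reset_index():
    cond     rain_mm
0  cloud  226.750000
1    fog  139.666667
add column rain_mm_x5 = t['rain_mm'] * 5:
    cond     rain_mm   rain_mm_x5
0  cloud  226.750000  1133.750000
1    fog  139.666667   698.333333
The value at position 1, column 'rain_mm_x5' is 698.333333333.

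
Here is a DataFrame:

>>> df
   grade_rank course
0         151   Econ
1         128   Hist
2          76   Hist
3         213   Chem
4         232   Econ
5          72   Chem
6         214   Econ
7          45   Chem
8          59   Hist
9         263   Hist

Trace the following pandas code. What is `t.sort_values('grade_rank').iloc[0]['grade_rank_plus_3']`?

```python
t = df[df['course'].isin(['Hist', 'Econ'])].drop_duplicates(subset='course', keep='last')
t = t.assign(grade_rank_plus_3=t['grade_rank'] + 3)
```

217

filter rows where course in ['Hist', 'Econ']:
   grade_rank course
0         151   Econ
1         128   Hist
2          76   Hist
4         232   Econ
6         214   Econ
8          59   Hist
9         263   Hist
drop duplicate course (keep=last):
   grade_rank course
6         214   Econ
9         263   Hist
add column grade_rank_plus_3 = t['grade_rank'] + 3:
   grade_rank course  grade_rank_plus_3
6         214   Econ                217
9         263   Hist                266
sort by grade_rank:
   grade_rank course  grade_rank_plus_3
6         214   Econ                217
9         263   Hist                266
value at position 0, column 'grade_rank_plus_3' → 217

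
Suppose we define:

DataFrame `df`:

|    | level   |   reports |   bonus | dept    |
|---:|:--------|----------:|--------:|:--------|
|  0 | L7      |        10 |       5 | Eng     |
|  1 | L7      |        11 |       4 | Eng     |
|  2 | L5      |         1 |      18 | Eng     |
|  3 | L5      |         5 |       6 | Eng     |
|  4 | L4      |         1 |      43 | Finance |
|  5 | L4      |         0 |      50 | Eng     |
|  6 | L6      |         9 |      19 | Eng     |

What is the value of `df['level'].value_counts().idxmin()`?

value_counts of level:
level
L7    2
L5    2
L4    2
L6    1
Name: count, dtype: int64

L6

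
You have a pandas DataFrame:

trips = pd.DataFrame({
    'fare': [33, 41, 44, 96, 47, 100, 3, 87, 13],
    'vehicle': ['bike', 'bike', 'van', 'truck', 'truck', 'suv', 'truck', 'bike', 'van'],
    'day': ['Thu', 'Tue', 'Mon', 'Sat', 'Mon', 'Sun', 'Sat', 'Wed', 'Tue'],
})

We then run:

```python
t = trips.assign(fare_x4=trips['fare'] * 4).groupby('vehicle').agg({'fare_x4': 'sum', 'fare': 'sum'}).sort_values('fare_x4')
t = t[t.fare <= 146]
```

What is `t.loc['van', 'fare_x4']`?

228

add column fare_x4 = trips['fare'] * 4:
   fare vehicle  day  fare_x4
0    33    bike  Thu      132
1    41    bike  Tue      164
2    44     van  Mon      176
3    96   truck  Sat      384
4    47   truck  Mon      188
5   100     suv  Sun      400
6     3   truck  Sat       12
7    87    bike  Wed      348
8    13     van  Tue       52
group by vehicle: sum(fare_x4), sum(fare):
         fare_x4  fare
vehicle               
bike         644   161
suv          400   100
truck        584   146
van          228    57
sort by fare_x4:
         fare_x4  fare
vehicle               
van          228    57
suv          400   100
truck        584   146
bike         644   161
filter rows where fare <= 146:
         fare_x4  fare
vehicle               
van          228    57
suv          400   100
truck        584   146
value at row 'van', column 'fare_x4' → 228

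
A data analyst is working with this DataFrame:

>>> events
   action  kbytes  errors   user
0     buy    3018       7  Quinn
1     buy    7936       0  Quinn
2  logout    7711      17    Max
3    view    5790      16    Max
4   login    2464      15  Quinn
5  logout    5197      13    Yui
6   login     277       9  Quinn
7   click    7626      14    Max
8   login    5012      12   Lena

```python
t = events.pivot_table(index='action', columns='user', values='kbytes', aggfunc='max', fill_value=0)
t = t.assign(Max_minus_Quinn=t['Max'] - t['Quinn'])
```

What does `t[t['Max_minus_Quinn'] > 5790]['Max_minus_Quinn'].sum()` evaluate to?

pivot: rows=action, cols=user, max(kbytes):
user    Lena   Max  Quinn   Yui
action                         
buy        0     0   7936     0
click      0  7626      0     0
login   5012     0   2464     0
logout     0  7711      0  5197
view       0  5790      0     0
add column Max_minus_Quinn = t['Max'] - t['Quinn']:
user    Lena   Max  Quinn   Yui  Max_minus_Quinn
action                                          
buy        0     0   7936     0            -7936
click      0  7626      0     0             7626
login   5012     0   2464     0            -2464
logout     0  7711      0  5197             7711
view       0  5790      0     0             5790
filter rows where Max_minus_Quinn > 5790:
user    Lena   Max  Quinn   Yui  Max_minus_Quinn
action                                          
click      0  7626      0     0             7626
logout     0  7711      0  5197             7711
So sum() = 15337.

15337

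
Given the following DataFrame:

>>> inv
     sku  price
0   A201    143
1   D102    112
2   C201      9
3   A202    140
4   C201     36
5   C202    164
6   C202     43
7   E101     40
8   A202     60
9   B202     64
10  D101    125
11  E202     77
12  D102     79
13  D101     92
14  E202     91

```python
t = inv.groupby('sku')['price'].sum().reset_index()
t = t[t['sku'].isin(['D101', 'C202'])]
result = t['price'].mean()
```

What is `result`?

group by sku, sum of price:
sku
A201    143
A202    200
B202     64
C201     45
C202    207
D101    217
D102    191
E101     40
E202    168
Name: price, dtype: int64
reset_index():
    sku  price
0  A201    143
1  A202    200
2  B202     64
3  C201     45
4  C202    207
5  D101    217
6  D102    191
7  E101     40
8  E202    168
filter rows where sku in ['D101', 'C202']:
    sku  price
4  C202    207
5  D101    217
The mean of column 'price' is 212.0.

212.0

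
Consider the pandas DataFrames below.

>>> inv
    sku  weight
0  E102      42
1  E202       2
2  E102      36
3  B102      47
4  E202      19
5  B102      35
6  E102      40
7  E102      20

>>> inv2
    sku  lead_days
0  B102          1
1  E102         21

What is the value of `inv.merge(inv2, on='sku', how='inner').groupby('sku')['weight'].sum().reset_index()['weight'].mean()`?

merge on 'sku' (how='inner') → 6 rows:
    sku  weight  lead_days
0  E102      42         21
1  E102      36         21
2  B102      47          1
3  B102      35          1
4  E102      40         21
5  E102      20         21
group by sku, sum of weight:
sku
B102     82
E102    138
Name: weight, dtype: int64
reset_index():
    sku  weight
0  B102      82
1  E102     138
Taking the mean of column 'weight' gives 110.0.

110.0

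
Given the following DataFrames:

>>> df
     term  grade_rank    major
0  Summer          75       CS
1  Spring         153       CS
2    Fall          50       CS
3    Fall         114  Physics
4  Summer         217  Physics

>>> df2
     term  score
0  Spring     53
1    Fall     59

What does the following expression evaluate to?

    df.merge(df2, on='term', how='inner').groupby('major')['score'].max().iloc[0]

59

merge on 'term' (how='inner') → 3 rows:
     term  grade_rank    major  score
0  Spring         153       CS     53
1    Fall          50       CS     59
2    Fall         114  Physics     59
group by major, max of score:
major
CS         59
Physics    59
Name: score, dtype: int64
So iloc[0] = 59.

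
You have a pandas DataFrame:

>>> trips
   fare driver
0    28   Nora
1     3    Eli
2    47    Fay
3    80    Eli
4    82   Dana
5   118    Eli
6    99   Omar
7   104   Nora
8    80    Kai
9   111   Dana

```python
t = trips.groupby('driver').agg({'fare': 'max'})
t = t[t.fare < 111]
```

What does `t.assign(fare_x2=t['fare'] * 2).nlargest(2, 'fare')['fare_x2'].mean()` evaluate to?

203.0

group by driver, max of fare:
        fare
driver      
Dana     111
Eli      118
Fay       47
Kai       80
Nora     104
Omar      99
filter rows where fare < 111:
        fare
driver      
Fay       47
Kai       80
Nora     104
Omar      99
add column fare_x2 = t['fare'] * 2:
        fare  fare_x2
driver               
Fay       47       94
Kai       80      160
Nora     104      208
Omar      99      198
take 2 rows with largest fare:
        fare  fare_x2
driver               
Nora     104      208
Omar      99      198
Taking the mean of column 'fare_x2' gives 203.0.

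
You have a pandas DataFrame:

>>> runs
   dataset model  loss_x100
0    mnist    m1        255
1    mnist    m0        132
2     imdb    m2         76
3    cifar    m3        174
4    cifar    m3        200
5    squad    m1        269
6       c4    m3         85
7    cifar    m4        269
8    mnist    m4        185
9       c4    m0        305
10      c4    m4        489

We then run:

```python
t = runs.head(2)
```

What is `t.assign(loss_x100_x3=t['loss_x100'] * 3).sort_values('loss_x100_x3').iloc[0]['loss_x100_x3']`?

396

take first 2 rows:
  dataset model  loss_x100
0   mnist    m1        255
1   mnist    m0        132
add column loss_x100_x3 = t['loss_x100'] * 3:
  dataset model  loss_x100  loss_x100_x3
0   mnist    m1        255           765
1   mnist    m0        132           396
sort by loss_x100_x3:
  dataset model  loss_x100  loss_x100_x3
1   mnist    m0        132           396
0   mnist    m1        255           765
Taking the value at position 0, column 'loss_x100_x3' gives 396.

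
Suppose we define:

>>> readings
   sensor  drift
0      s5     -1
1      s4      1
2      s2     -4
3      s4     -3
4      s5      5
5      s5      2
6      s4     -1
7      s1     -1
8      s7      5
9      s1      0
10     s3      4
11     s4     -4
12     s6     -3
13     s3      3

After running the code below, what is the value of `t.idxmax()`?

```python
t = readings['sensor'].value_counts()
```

value_counts of sensor:
sensor
s4    4
s5    3
s1    2
s3    2
s2    1
s7    1
s6    1
Name: count, dtype: int64
The label with the largest value is s4.

s4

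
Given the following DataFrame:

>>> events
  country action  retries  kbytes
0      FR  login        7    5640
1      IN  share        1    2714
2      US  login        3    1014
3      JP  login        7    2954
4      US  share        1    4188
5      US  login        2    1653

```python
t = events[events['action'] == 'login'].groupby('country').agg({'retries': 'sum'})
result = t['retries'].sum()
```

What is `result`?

19

filter rows where action == 'login':
  country action  retries  kbytes
0      FR  login        7    5640
2      US  login        3    1014
3      JP  login        7    2954
5      US  login        2    1653
group by country, sum of retries:
         retries
country         
FR             7
JP             7
US             5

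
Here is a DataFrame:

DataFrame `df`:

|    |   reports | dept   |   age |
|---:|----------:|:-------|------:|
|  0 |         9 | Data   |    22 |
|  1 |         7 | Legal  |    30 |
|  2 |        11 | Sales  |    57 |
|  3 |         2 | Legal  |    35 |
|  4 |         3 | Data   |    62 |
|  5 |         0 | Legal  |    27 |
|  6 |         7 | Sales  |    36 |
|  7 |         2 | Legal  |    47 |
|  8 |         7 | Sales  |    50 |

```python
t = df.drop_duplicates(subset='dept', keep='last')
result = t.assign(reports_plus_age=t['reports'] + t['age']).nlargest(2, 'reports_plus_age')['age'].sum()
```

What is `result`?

drop duplicate dept (keep=last):
   reports   dept  age
4        3   Data   62
7        2  Legal   47
8        7  Sales   50
add column reports_plus_age = t['reports'] + t['age']:
   reports   dept  age  reports_plus_age
4        3   Data   62                65
7        2  Legal   47                49
8        7  Sales   50                57
take 2 rows with largest reports_plus_age:
   reports   dept  age  reports_plus_age
4        3   Data   62                65
8        7  Sales   50                57
Taking the sum of column 'age' gives 112.

112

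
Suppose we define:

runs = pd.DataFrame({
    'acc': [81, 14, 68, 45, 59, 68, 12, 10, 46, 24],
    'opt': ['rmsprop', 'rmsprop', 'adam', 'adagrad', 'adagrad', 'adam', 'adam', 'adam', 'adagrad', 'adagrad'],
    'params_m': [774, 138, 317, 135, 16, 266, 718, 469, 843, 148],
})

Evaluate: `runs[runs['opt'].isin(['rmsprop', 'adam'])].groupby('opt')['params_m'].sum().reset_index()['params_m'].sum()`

filter rows where opt in ['rmsprop', 'adam']:
   acc      opt  params_m
0   81  rmsprop       774
1   14  rmsprop       138
2   68     adam       317
5   68     adam       266
6   12     adam       718
7   10     adam       469
group by opt, sum of params_m:
opt
adam       1770
rmsprop     912
Name: params_m, dtype: int64
reset_index():
       opt  params_m
0     adam      1770
1  rmsprop       912
Reading off the sum of column 'params_m', we get 2682.

2682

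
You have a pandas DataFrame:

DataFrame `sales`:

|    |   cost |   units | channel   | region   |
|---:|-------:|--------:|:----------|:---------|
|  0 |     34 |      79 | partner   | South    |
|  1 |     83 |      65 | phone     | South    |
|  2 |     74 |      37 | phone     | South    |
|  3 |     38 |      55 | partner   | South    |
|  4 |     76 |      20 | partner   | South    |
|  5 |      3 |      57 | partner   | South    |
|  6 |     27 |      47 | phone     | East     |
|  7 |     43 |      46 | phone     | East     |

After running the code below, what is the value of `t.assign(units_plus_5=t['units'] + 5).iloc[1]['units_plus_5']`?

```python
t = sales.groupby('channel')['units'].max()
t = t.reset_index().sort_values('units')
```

group by channel, max of units:
channel
partner    79
phone      65
Name: units, dtype: int64
reset_index():
   channel  units
0  partner     79
1    phone     65
sort by units:
   channel  units
1    phone     65
0  partner     79
add column units_plus_5 = t['units'] + 5:
   channel  units  units_plus_5
1    phone     65            70
0  partner     79            84
The value at position 1, column 'units_plus_5' is 84.

84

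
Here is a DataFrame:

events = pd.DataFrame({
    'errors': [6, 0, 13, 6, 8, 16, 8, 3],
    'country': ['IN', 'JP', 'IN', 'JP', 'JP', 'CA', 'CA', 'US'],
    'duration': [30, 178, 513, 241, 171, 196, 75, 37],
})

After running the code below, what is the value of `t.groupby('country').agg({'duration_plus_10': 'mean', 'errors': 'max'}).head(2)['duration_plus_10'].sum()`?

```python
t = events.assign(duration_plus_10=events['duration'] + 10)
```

add column duration_plus_10 = events['duration'] + 10:
   errors country  duration  duration_plus_10
0       6      IN        30                40
1       0      JP       178               188
2      13      IN       513               523
3       6      JP       241               251
4       8      JP       171               181
5      16      CA       196               206
6       8      CA        75                85
7       3      US        37                47
group by country: mean(duration_plus_10), max(errors):
         duration_plus_10  errors
country                          
CA             145.500000      16
IN             281.500000      13
JP             206.666667       8
US              47.000000       3
take first 2 rows:
         duration_plus_10  errors
country                          
CA                  145.5      16
IN                  281.5      13
sum of column 'duration_plus_10' → 427.0

427.0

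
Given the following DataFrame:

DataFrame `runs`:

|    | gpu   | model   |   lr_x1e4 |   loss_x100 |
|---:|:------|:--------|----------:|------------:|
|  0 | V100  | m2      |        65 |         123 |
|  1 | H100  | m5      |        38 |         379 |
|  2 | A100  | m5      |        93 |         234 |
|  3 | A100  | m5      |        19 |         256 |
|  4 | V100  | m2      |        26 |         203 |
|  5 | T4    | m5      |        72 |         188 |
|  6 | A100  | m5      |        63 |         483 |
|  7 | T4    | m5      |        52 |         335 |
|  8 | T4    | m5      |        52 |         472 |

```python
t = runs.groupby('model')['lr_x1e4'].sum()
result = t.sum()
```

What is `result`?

480

group by model, sum of lr_x1e4:
model
m2     91
m5    389
Name: lr_x1e4, dtype: int64
The sum of the resulting series is 480.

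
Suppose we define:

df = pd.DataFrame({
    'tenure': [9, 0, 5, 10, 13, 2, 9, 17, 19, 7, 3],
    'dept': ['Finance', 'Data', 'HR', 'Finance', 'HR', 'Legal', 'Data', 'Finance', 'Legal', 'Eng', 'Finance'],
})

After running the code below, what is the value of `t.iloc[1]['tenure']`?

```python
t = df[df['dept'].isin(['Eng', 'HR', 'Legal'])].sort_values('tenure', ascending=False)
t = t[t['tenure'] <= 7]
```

filter rows where dept in ['Eng', 'HR', 'Legal']:
   tenure   dept
2       5     HR
4      13     HR
5       2  Legal
8      19  Legal
9       7    Eng
sort by tenure descending:
   tenure   dept
8      19  Legal
4      13     HR
9       7    Eng
2       5     HR
5       2  Legal
filter rows where tenure <= 7:
   tenure   dept
9       7    Eng
2       5     HR
5       2  Legal
value at position 1, column 'tenure' → 5

5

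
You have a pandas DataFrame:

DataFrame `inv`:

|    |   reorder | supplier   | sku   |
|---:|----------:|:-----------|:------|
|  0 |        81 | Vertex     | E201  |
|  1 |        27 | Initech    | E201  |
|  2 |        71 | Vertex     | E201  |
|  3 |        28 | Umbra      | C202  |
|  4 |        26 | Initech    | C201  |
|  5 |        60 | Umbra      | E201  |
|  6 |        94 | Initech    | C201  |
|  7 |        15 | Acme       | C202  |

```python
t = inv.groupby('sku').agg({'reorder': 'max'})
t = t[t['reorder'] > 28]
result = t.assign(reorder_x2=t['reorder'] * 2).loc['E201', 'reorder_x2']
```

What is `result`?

162

group by sku, max of reorder:
      reorder
sku          
C201       94
C202       28
E201       81
filter rows where reorder > 28:
      reorder
sku          
C201       94
E201       81
add column reorder_x2 = t['reorder'] * 2:
      reorder  reorder_x2
sku                      
C201       94         188
E201       81         162
Hence 162.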